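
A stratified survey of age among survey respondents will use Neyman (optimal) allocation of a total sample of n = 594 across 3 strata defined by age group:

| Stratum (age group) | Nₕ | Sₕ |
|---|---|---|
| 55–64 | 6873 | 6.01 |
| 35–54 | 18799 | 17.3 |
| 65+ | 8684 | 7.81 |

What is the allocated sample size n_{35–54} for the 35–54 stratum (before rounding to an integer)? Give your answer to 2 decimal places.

Neyman allocation: nₕ = n·NₕSₕ / Σⱼ NⱼSⱼ.
Σ NⱼSⱼ = 6873·6.01 + 18799·17.3 + 8684·7.81 = 434351.47.
n_{35–54} = 594·18799·17.3 / 434351.47 = 444.76.

444.76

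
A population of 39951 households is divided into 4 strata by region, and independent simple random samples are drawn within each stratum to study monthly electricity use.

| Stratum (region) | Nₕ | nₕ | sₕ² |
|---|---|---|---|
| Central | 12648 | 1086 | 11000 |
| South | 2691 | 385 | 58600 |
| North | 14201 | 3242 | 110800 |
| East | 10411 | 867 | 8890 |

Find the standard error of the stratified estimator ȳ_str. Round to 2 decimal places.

2.34

Var(ȳ_str) = Σₕ Wₕ²(1 − fₕ)sₕ²/nₕ with Wₕ = Nₕ/N, N = 39951.
Central: Wₕ = 0.31658782; term = 0.31658782²·(1 − 0.08586338)·11000/1086 = 0.92803076.
South: Wₕ = 0.06735751; term = 0.06735751²·(1 − 0.14306949)·58600/385 = 0.59177223.
North: Wₕ = 0.35546044; term = 0.35546044²·(1 − 0.22829378)·110800/3242 = 3.332432.
East: Wₕ = 0.26059423; term = 0.26059423²·(1 − 0.08327730)·8890/867 = 0.63833731.
Sum = 5.4905723.
SE = √(5.4905723) = 2.34.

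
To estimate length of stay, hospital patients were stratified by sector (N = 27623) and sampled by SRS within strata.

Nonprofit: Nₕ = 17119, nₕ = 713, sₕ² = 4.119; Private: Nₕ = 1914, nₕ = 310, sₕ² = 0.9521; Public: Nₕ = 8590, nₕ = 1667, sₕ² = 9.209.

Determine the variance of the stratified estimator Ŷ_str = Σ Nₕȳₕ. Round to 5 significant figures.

1.9604 × 10^6

Var(Ŷ_str) = Σₕ Nₕ²(1 − fₕ)sₕ²/nₕ.
Nonprofit: 17119²·(1 − 713/17119)·4.119/713 = 1.622495 × 10^6.
Private: 1914²·(1 − 310/1914)·0.9521/310 = 9429.0333.
Public: 8590²·(1 − 1667/8590)·9.209/1667 = 328521.93.
Sum = 1.960446 × 10^6.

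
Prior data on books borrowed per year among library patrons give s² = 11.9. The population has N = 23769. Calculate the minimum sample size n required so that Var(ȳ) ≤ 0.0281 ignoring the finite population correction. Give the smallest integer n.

Without fpc, n₀ = s²/D = 11.9/0.0281 = 423.4875.
Rounding up, n = 424.

424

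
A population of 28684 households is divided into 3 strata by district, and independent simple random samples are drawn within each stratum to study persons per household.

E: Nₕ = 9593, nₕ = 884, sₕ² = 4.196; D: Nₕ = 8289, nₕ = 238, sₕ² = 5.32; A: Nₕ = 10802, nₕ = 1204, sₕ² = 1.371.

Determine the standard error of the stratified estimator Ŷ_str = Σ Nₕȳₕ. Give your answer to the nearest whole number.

1416

Var(Ŷ_str) = Σₕ Nₕ²(1 − fₕ)sₕ²/nₕ.
E: 9593²·(1 − 884/9593)·4.196/884 = 396557.3.
D: 8289²·(1 − 238/8289)·5.32/238 = 1.4917177 × 10^6.
A: 10802²·(1 − 1204/10802)·1.371/1204 = 118058.13.
Sum = 2.0063331 × 10^6.
SE = √(2.0063331 × 10^6) = 1416.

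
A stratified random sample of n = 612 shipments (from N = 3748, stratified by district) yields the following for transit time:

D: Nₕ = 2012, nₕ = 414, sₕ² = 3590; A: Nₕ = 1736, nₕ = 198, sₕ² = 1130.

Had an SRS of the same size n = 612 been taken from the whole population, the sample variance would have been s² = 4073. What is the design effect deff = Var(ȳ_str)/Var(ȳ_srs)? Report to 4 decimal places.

Var(ȳ_str) = Σ Wₕ²(1−fₕ)sₕ²/nₕ with Wₕ = Nₕ/3748:
  D: (2012/3748)²·(1−414/2012)·3590/414 = 1.984722
  A: (1736/3748)²·(1−198/1736)·1130/198 = 1.0847262
  → Var(ȳ_str) = 3.0694482.
Var(ȳ_srs) = (1 − 612/3748)·4073/612 = 5.5685158.
deff = 3.0694482 / 5.5685158 = 0.5512.

0.5512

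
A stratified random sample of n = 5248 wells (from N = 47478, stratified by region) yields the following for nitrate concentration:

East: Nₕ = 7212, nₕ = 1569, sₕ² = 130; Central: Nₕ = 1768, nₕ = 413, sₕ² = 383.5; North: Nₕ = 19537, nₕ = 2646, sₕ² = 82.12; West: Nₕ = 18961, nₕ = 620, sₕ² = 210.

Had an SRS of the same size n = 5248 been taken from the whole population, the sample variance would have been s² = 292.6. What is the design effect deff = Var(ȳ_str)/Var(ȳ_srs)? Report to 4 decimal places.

Var(ȳ_str) = Σ Wₕ²(1−fₕ)sₕ²/nₕ with Wₕ = Nₕ/47478:
  East: (7212/47478)²·(1−1569/7212)·130/1569 = 0.0014958958
  Central: (1768/47478)²·(1−413/1768)·383.5/413 = 9.8685203 × 10^-4
  North: (19537/47478)²·(1−2646/19537)·82.12/2646 = 0.0045434683
  West: (18961/47478)²·(1−620/18961)·210/620 = 0.0522549
  → Var(ȳ_str) = 0.059281116.
Var(ȳ_srs) = (1 − 5248/47478)·292.6/5248 = 0.049591719.
deff = 0.059281116 / 0.049591719 = 1.1954.

1.1954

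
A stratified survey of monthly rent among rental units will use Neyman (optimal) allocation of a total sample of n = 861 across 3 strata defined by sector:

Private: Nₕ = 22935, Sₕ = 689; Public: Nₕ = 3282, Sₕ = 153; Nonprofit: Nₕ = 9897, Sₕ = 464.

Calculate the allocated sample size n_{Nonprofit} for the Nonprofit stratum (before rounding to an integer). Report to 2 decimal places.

Neyman allocation: nₕ = n·NₕSₕ / Σⱼ NⱼSⱼ.
Σ NⱼSⱼ = 22935·689 + 3282·153 + 9897·464 = 2.0896569 × 10^7.
n_{Nonprofit} = 861·9897·464 / (2.0896569 × 10^7) = 189.21.

189.21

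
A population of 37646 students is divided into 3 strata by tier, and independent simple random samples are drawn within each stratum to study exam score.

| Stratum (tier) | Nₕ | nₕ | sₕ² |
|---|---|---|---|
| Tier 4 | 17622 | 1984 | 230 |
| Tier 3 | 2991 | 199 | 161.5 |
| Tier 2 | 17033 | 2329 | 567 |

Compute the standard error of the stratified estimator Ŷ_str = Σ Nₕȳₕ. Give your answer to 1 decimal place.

9984.8

Var(Ŷ_str) = Σₕ Nₕ²(1 − fₕ)sₕ²/nₕ.
Tier 4: 17622²·(1 − 1984/17622)·230/1984 = 3.1946448 × 10^7.
Tier 3: 2991²·(1 − 199/2991)·161.5/199 = 6.7772152 × 10^6.
Tier 2: 17033²·(1 − 2329/17033)·567/2329 = 6.0973372 × 10^7.
Sum = 9.9697035 × 10^7.
SE = √(9.9697035 × 10^7) = 9984.8.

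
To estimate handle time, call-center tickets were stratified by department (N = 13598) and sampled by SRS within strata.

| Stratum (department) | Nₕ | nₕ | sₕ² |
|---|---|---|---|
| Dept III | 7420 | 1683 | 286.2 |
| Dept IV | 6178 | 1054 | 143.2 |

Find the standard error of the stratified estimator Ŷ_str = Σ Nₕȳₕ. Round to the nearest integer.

3397

Var(Ŷ_str) = Σₕ Nₕ²(1 − fₕ)sₕ²/nₕ.
Dept III: 7420²·(1 − 1683/7420)·286.2/1683 = 7.2389282 × 10^6.
Dept IV: 6178²·(1 − 1054/6178)·143.2/1054 = 4.3009009 × 10^6.
Sum = 1.1539829 × 10^7.
SE = √(1.1539829 × 10^7) = 3397.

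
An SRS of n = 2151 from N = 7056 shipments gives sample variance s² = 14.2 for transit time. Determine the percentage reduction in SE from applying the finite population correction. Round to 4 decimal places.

16.6242

f = n/N = 2151/7056 = 0.30484694.
SE_no-fpc = √(s²/n) = 0.081250112; SE_fpc = √((1−f)s²/n) = 0.067742963.
Ratio = √(1−f) = 0.83375839. Reduction = 100·(1 − 0.83375839) = 16.6242%.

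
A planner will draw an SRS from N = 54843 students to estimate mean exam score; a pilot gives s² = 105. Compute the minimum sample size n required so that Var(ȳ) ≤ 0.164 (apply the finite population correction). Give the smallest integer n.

633

Without fpc, n₀ = s²/D = 105/0.164 = 640.2439.
With fpc, (1 − n/N)·s²/n ≤ D requires n ≥ n₀/(1 + n₀/N) = 640.2439/(1 + 640.2439/54843) = 632.8559.
Rounding up, n = 633.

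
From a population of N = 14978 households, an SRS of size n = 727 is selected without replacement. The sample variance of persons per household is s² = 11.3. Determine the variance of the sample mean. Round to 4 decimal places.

Under SRS without replacement, Var(ȳ) = (1 − f)·s²/n with f = n/N = 727/14978 = 0.04853786.
Var(ȳ) = (1 − 0.04853786)·11.3/727 = 0.95146214·0.015543329 = 0.014788889.

0.0148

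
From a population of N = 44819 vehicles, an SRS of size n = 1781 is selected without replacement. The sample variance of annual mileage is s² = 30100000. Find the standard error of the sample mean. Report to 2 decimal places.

127.39

Under SRS without replacement, Var(ȳ) = (1 − f)·s²/n with f = n/N = 1781/44819 = 0.03973761.
Var(ȳ) = (1 − 0.03973761)·30100000/1781 = 0.96026239·16900.618 = 16229.027.
SE(ȳ) = √(16229.027) = 127.39.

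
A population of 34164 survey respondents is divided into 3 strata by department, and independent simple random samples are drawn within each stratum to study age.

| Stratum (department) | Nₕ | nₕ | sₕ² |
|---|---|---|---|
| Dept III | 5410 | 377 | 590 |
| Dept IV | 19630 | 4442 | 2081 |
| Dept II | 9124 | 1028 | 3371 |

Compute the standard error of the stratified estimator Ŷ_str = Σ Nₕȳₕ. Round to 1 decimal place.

Var(Ŷ_str) = Σₕ Nₕ²(1 − fₕ)sₕ²/nₕ.
Dept III: 5410²·(1 − 377/5410)·590/377 = 4.2612288 × 10^7.
Dept IV: 19630²·(1 − 4442/19630)·2081/4442 = 1.3967363 × 10^8.
Dept II: 9124²·(1 − 1028/9124)·3371/1028 = 2.4222637 × 10^8.
Sum = 4.2451229 × 10^8.
SE = √(4.2451229 × 10^8) = 20603.7.

20603.7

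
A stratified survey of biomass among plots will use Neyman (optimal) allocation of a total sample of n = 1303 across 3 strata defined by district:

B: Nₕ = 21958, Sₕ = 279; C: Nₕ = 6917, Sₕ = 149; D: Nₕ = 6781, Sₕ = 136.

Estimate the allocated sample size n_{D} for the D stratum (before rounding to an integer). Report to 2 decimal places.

148.73

Neyman allocation: nₕ = n·NₕSₕ / Σⱼ NⱼSⱼ.
Σ NⱼSⱼ = 21958·279 + 6917·149 + 6781·136 = 8.079131 × 10^6.
n_{D} = 1303·6781·136 / (8.079131 × 10^6) = 148.73.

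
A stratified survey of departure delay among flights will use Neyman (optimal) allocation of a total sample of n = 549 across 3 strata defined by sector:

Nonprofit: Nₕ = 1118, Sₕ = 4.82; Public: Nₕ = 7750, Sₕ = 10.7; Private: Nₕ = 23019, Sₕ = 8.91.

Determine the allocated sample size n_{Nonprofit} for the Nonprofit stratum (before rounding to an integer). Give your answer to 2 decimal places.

Neyman allocation: nₕ = n·NₕSₕ / Σⱼ NⱼSⱼ.
Σ NⱼSⱼ = 1118·4.82 + 7750·10.7 + 23019·8.91 = 293413.05.
n_{Nonprofit} = 549·1118·4.82 / 293413.05 = 10.08.

10.08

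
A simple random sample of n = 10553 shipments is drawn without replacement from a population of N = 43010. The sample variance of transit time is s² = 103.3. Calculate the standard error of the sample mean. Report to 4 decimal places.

0.0859

Under SRS without replacement, Var(ȳ) = (1 − f)·s²/n with f = n/N = 10553/43010 = 0.24536154.
Var(ȳ) = (1 − 0.24536154)·103.3/10553 = 0.75463846·0.0097886857 = 0.0073869187.
SE(ȳ) = √(0.0073869187) = 0.0859.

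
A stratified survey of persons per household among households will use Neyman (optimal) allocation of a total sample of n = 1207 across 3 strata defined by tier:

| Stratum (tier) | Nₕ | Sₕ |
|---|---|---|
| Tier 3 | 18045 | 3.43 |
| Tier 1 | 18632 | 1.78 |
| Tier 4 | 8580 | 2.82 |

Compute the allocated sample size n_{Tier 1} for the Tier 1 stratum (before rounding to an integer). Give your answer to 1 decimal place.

335.7

Neyman allocation: nₕ = n·NₕSₕ / Σⱼ NⱼSⱼ.
Σ NⱼSⱼ = 18045·3.43 + 18632·1.78 + 8580·2.82 = 119254.91.
n_{Tier 1} = 1207·18632·1.78 / 119254.91 = 335.7.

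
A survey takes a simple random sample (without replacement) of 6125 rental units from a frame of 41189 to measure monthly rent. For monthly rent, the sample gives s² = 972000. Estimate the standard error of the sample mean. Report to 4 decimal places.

11.6231

Under SRS without replacement, Var(ȳ) = (1 − f)·s²/n with f = n/N = 6125/41189 = 0.14870475.
Var(ȳ) = (1 − 0.14870475)·972000/6125 = 0.85129525·158.69388 = 135.09534.
SE(ȳ) = √(135.09534) = 11.6231.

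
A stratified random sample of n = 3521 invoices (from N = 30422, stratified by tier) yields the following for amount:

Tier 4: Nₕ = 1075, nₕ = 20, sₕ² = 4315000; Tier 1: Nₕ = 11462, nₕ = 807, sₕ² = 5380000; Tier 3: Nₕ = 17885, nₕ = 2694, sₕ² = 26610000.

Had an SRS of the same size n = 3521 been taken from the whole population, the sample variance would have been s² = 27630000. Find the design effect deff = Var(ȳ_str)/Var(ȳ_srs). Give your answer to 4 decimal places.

Var(ȳ_str) = Σ Wₕ²(1−fₕ)sₕ²/nₕ with Wₕ = Nₕ/30422:
  Tier 4: (1075/30422)²·(1−20/1075)·4315000/20 = 264.38463
  Tier 1: (11462/30422)²·(1−807/11462)·5380000/807 = 879.72529
  Tier 3: (17885/30422)²·(1−2694/17885)·26610000/2694 = 2899.6599
  → Var(ȳ_str) = 4043.7698.
Var(ȳ_srs) = (1 − 3521/30422)·27630000/3521 = 6938.9782.
deff = 4043.7698 / 6938.9782 = 0.5828.

0.5828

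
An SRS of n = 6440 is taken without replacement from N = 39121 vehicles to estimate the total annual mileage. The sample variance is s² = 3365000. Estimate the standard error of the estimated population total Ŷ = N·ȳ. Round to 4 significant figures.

Var(Ŷ) = N²·Var(ȳ) = N²·(1 − n/N)·s²/n.
f = 6440/39121 = 0.16461747; Var(ȳ) = 0.83538253·3365000/6440 = 436.50034.
Var(Ŷ) = 39121² · 436.50034 = 6.680431 × 10^11.
SE(Ŷ) = √(6.680431 × 10^11) = 817300.

817300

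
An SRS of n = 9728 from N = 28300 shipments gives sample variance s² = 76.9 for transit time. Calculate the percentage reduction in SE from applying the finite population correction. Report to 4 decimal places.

18.9905

f = n/N = 9728/28300 = 0.34374558.
SE_no-fpc = √(s²/n) = 0.088910159; SE_fpc = √((1−f)s²/n) = 0.072025703.
Ratio = √(1−f) = 0.81009531. Reduction = 100·(1 − 0.81009531) = 18.9905%.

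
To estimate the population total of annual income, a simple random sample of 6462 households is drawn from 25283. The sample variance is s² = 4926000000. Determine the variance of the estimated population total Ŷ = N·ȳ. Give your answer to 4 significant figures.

3.627 × 10^14

Var(Ŷ) = N²·Var(ȳ) = N²·(1 − n/N)·s²/n.
f = 6462/25283 = 0.25558676; Var(ȳ) = 0.74441324·4926000000/6462 = 567468.22.
Var(Ŷ) = 25283² · 567468.22 = 3.6274276 × 10^14.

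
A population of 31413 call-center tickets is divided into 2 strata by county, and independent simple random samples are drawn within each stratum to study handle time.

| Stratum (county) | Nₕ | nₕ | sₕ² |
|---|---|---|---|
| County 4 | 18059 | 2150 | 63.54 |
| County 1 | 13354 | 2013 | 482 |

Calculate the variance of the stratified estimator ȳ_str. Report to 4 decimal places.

0.0454

Var(ȳ_str) = Σₕ Wₕ²(1 − fₕ)sₕ²/nₕ with Wₕ = Nₕ/N, N = 31413.
County 4: Wₕ = 0.57488938; term = 0.57488938²·(1 − 0.11905421)·63.54/2150 = 0.0086045171.
County 1: Wₕ = 0.42511062; term = 0.42511062²·(1 − 0.15074135)·482/2013 = 0.036749138.
Sum = 0.045353655.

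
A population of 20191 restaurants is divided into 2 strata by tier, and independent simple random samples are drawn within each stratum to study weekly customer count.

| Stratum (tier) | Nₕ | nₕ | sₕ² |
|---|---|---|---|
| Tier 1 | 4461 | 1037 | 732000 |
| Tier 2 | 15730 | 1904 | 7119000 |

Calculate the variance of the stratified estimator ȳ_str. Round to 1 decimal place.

Var(ȳ_str) = Σₕ Wₕ²(1 − fₕ)sₕ²/nₕ with Wₕ = Nₕ/N, N = 20191.
Tier 1: Wₕ = 0.22094002; term = 0.22094002²·(1 − 0.23245909)·732000/1037 = 26.447379.
Tier 2: Wₕ = 0.77905998; term = 0.77905998²·(1 − 0.12104259)·7119000/1904 = 1994.6269.
Sum = 2021.0743.

2021.1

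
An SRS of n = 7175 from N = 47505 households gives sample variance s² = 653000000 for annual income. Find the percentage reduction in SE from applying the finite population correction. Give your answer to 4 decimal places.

f = n/N = 7175/47505 = 0.15103673.
SE_no-fpc = √(s²/n) = 301.67939; SE_fpc = √((1−f)s²/n) = 277.96498.
Ratio = √(1−f) = 0.92139203. Reduction = 100·(1 − 0.92139203) = 7.8608%.

7.8608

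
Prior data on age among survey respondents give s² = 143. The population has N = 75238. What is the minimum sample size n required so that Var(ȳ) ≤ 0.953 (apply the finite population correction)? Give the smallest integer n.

Without fpc, n₀ = s²/D = 143/0.953 = 150.0525.
With fpc, (1 − n/N)·s²/n ≤ D requires n ≥ n₀/(1 + n₀/N) = 150.0525/(1 + 150.0525/75238) = 149.7538.
Rounding up, n = 150.

150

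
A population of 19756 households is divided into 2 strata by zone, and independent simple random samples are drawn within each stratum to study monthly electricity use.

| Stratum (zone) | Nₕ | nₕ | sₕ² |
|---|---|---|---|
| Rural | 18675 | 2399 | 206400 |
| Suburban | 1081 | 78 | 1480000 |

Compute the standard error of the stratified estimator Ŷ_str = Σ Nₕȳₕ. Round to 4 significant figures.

216200

Var(Ŷ_str) = Σₕ Nₕ²(1 − fₕ)sₕ²/nₕ.
Rural: 18675²·(1 − 2399/18675)·206400/2399 = 2.6150966 × 10^10.
Suburban: 1081²·(1 − 78/1081)·1480000/78 = 2.0572816 × 10^10.
Sum = 4.6723782 × 10^10.
SE = √(4.6723782 × 10^10) = 216200.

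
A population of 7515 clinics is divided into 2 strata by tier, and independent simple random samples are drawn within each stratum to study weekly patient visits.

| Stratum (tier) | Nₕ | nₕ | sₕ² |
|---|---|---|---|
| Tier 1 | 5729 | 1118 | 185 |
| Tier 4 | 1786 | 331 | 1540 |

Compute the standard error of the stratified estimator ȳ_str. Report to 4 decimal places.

Var(ȳ_str) = Σₕ Wₕ²(1 − fₕ)sₕ²/nₕ with Wₕ = Nₕ/N, N = 7515.
Tier 1: Wₕ = 0.76234198; term = 0.76234198²·(1 − 0.19514750)·185/1118 = 0.07740088.
Tier 4: Wₕ = 0.23765802; term = 0.23765802²·(1 − 0.18533035)·1540/331 = 0.21408153.
Sum = 0.29148241.
SE = √(0.29148241) = 0.5399.

0.5399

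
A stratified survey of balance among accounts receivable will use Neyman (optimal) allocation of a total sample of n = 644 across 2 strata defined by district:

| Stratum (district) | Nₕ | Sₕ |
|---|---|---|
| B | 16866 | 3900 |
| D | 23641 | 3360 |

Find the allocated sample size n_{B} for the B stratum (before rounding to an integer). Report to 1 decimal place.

Neyman allocation: nₕ = n·NₕSₕ / Σⱼ NⱼSⱼ.
Σ NⱼSⱼ = 16866·3900 + 23641·3360 = 1.4521116 × 10^8.
n_{B} = 644·16866·3900 / (1.4521116 × 10^8) = 291.7.

291.7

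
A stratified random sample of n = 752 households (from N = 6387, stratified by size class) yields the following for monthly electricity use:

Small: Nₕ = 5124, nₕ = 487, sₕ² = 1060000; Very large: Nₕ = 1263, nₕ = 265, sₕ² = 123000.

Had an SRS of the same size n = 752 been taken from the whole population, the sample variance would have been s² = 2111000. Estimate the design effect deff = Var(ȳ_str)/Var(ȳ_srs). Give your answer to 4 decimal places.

Var(ȳ_str) = Σ Wₕ²(1−fₕ)sₕ²/nₕ with Wₕ = Nₕ/6387:
  Small: (5124/6387)²·(1−487/5124)·1060000/487 = 1267.7374
  Very large: (1263/6387)²·(1−265/1263)·123000/265 = 14.341656
  → Var(ȳ_str) = 1282.0791.
Var(ȳ_srs) = (1 − 752/6387)·2111000/752 = 2476.6657.
deff = 1282.0791 / 2476.6657 = 0.5177.

0.5177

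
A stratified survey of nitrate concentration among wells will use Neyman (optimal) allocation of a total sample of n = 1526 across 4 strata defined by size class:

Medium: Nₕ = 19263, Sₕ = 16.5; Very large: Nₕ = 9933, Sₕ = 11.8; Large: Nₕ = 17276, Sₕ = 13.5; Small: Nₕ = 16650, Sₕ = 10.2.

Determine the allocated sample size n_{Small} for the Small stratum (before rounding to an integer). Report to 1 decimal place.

Neyman allocation: nₕ = n·NₕSₕ / Σⱼ NⱼSⱼ.
Σ NⱼSⱼ = 19263·16.5 + 9933·11.8 + 17276·13.5 + 16650·10.2 = 838104.9.
n_{Small} = 1526·16650·10.2 / 838104.9 = 309.2.

309.2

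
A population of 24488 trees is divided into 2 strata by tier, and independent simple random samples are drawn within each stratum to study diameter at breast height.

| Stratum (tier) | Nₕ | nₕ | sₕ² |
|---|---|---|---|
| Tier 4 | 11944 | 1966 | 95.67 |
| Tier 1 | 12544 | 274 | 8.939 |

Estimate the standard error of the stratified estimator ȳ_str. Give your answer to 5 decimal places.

0.13433

Var(ȳ_str) = Σₕ Wₕ²(1 − fₕ)sₕ²/nₕ with Wₕ = Nₕ/N, N = 24488.
Tier 4: Wₕ = 0.48774910; term = 0.48774910²·(1 − 0.16460147)·95.67/1966 = 0.0096711679.
Tier 1: Wₕ = 0.51225090; term = 0.51225090²·(1 − 0.02184311)·8.939/274 = 0.0083736027.
Sum = 0.018044771.
SE = √(0.018044771) = 0.13433.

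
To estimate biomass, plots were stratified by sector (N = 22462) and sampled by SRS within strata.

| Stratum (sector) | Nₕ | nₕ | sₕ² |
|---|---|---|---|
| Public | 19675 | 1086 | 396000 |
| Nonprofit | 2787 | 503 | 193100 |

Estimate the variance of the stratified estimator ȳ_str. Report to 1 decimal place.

269.2

Var(ȳ_str) = Σₕ Wₕ²(1 − fₕ)sₕ²/nₕ with Wₕ = Nₕ/N, N = 22462.
Public: Wₕ = 0.87592378; term = 0.87592378²·(1 − 0.05519695)·396000/1086 = 264.32563.
Nonprofit: Wₕ = 0.12407622; term = 0.12407622²·(1 − 0.18048080)·193100/503 = 4.8434019.
Sum = 269.16903.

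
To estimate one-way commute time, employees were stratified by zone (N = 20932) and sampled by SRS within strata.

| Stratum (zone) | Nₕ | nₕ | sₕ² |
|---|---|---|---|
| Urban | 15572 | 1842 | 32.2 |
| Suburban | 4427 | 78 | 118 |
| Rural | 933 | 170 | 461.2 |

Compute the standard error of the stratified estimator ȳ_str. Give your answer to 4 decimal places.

0.2818

Var(ȳ_str) = Σₕ Wₕ²(1 − fₕ)sₕ²/nₕ with Wₕ = Nₕ/N, N = 20932.
Urban: Wₕ = 0.74393273; term = 0.74393273²·(1 − 0.11828924)·32.2/1842 = 0.0085302101.
Suburban: Wₕ = 0.21149436; term = 0.21149436²·(1 − 0.01761916)·118/78 = 0.066476.
Rural: Wₕ = 0.04457290; term = 0.04457290²·(1 − 0.18220793)·461.2/170 = 0.0044078327.
Sum = 0.079414043.
SE = √(0.079414043) = 0.2818.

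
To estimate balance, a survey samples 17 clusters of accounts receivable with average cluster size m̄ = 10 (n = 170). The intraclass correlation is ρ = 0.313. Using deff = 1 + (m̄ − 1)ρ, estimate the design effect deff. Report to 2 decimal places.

deff = 1 + (10 − 1)·0.313 = 1 + 2.817 = 3.817.

3.82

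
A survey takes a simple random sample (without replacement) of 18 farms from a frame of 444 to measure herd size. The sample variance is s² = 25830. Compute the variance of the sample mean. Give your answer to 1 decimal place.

1376.8

Under SRS without replacement, Var(ȳ) = (1 − f)·s²/n with f = n/N = 18/444 = 0.04054054.
Var(ȳ) = (1 − 0.04054054)·25830/18 = 0.95945946·1435 = 1376.8243.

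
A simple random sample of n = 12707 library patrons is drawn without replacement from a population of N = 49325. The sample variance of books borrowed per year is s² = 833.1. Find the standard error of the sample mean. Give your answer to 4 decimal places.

Under SRS without replacement, Var(ȳ) = (1 − f)·s²/n with f = n/N = 12707/49325 = 0.25761784.
Var(ȳ) = (1 − 0.25761784)·833.1/12707 = 0.74238216·0.065562289 = 0.048672273.
SE(ȳ) = √(0.048672273) = 0.2206.

0.2206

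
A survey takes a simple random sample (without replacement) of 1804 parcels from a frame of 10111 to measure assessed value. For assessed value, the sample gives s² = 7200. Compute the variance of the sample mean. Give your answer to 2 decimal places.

3.28

Under SRS without replacement, Var(ȳ) = (1 − f)·s²/n with f = n/N = 1804/10111 = 0.17841954.
Var(ȳ) = (1 − 0.17841954)·7200/1804 = 0.82158046·3.9911308 = 3.2790351.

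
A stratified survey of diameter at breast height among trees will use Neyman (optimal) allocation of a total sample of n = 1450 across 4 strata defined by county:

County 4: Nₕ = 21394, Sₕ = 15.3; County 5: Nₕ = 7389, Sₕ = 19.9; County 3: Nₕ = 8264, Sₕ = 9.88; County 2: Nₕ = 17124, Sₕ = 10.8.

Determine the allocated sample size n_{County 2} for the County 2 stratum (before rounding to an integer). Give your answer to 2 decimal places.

Neyman allocation: nₕ = n·NₕSₕ / Σⱼ NⱼSⱼ.
Σ NⱼSⱼ = 21394·15.3 + 7389·19.9 + 8264·9.88 + 17124·10.8 = 740956.82.
n_{County 2} = 1450·17124·10.8 / 740956.82 = 361.91.

361.91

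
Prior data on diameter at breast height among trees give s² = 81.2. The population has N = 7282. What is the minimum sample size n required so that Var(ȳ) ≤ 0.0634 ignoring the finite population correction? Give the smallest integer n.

1281

Without fpc, n₀ = s²/D = 81.2/0.0634 = 1280.7571.
Rounding up, n = 1281.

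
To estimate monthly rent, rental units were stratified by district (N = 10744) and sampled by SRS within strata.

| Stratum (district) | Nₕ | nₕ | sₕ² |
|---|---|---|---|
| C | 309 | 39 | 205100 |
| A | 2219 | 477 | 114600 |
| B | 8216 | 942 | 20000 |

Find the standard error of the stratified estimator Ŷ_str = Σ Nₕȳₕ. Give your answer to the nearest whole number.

Var(Ŷ_str) = Σₕ Nₕ²(1 − fₕ)sₕ²/nₕ.
C: 309²·(1 − 39/309)·205100/39 = 4.3875623 × 10^8.
A: 2219²·(1 − 477/2219)·114600/477 = 9.2869197 × 10^8.
B: 8216²·(1 − 942/8216)·20000/942 = 1.2688574 × 10^9.
Sum = 2.6363056 × 10^9.
SE = √(2.6363056 × 10^9) = 51345.

51345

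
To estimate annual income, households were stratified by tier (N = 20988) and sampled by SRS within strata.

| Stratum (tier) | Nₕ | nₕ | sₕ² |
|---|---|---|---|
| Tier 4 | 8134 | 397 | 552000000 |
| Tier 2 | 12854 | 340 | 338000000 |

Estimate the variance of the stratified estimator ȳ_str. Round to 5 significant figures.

561670

Var(ȳ_str) = Σₕ Wₕ²(1 − fₕ)sₕ²/nₕ with Wₕ = Nₕ/N, N = 20988.
Tier 4: Wₕ = 0.38755479; term = 0.38755479²·(1 − 0.04880747)·552000000/397 = 198647.56.
Tier 2: Wₕ = 0.61244521; term = 0.61244521²·(1 − 0.02645091)·338000000/340 = 363019.64.
Sum = 561667.2.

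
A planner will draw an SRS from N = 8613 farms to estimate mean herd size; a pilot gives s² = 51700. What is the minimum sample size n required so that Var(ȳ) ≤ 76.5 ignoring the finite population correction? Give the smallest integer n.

676

Without fpc, n₀ = s²/D = 51700/76.5 = 675.8170.
Rounding up, n = 676.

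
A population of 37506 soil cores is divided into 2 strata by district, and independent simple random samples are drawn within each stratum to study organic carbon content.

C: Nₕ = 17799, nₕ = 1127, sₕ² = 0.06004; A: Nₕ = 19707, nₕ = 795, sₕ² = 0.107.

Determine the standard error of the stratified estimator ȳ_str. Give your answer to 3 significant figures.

0.00685

Var(ȳ_str) = Σₕ Wₕ²(1 − fₕ)sₕ²/nₕ with Wₕ = Nₕ/N, N = 37506.
C: Wₕ = 0.47456407; term = 0.47456407²·(1 − 0.06331816)·0.06004/1127 = 1.1238247 × 10^-5.
A: Wₕ = 0.52543593; term = 0.52543593²·(1 − 0.04034100)·0.107/795 = 3.5659326 × 10^-5.
Sum = 4.6897573 × 10^-5.
SE = √(4.6897573 × 10^-5) = 0.00685.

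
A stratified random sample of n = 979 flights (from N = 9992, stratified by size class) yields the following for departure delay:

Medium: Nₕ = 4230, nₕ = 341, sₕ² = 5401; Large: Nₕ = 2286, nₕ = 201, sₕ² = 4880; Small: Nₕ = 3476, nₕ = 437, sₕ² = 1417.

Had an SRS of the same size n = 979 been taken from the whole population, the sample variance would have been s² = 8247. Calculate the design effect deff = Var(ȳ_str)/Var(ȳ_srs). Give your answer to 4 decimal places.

0.5411

Var(ȳ_str) = Σ Wₕ²(1−fₕ)sₕ²/nₕ with Wₕ = Nₕ/9992:
  Medium: (4230/9992)²·(1−341/4230)·5401/341 = 2.6097161
  Large: (2286/9992)²·(1−201/2286)·4880/201 = 1.1590474
  Small: (3476/9992)²·(1−437/3476)·1417/437 = 0.34307892
  → Var(ȳ_str) = 4.1118424.
Var(ȳ_srs) = (1 − 979/9992)·8247/979 = 7.5985417.
deff = 4.1118424 / 7.5985417 = 0.5411.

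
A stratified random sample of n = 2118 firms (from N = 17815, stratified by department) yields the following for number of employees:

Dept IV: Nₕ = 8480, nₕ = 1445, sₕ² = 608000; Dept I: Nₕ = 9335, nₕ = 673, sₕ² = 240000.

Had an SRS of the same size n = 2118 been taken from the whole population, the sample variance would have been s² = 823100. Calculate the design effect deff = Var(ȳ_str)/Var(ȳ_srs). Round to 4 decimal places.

Var(ȳ_str) = Σ Wₕ²(1−fₕ)sₕ²/nₕ with Wₕ = Nₕ/17815:
  Dept IV: (8480/17815)²·(1−1445/8480)·608000/1445 = 79.090448
  Dept I: (9335/17815)²·(1−673/9335)·240000/673 = 90.856714
  → Var(ȳ_str) = 169.94716.
Var(ȳ_srs) = (1 − 2118/17815)·823100/2118 = 342.4187.
deff = 169.94716 / 342.4187 = 0.4963.

0.4963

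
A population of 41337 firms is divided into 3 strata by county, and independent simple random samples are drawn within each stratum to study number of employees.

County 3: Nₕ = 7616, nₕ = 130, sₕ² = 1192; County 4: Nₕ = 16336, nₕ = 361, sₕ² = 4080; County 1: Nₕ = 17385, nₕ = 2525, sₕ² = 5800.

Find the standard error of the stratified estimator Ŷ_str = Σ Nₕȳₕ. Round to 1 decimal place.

63762.3

Var(Ŷ_str) = Σₕ Nₕ²(1 − fₕ)sₕ²/nₕ.
County 3: 7616²·(1 − 130/7616)·1192/130 = 5.227688 × 10^8.
County 4: 16336²·(1 − 361/16336)·4080/361 = 2.9494399 × 10^9.
County 1: 17385²·(1 − 2525/17385)·5800/2525 = 5.9341718 × 10^8.
Sum = 4.0656259 × 10^9.
SE = √(4.0656259 × 10^9) = 63762.3.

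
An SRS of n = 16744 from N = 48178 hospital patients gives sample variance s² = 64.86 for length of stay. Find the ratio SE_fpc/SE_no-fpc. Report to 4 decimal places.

f = n/N = 16744/48178 = 0.34754452.
SE_no-fpc = √(s²/n) = 0.062238464; SE_fpc = √((1−f)s²/n) = 0.050272942.
Ratio = √(1−f) = 0.80774716.

0.8077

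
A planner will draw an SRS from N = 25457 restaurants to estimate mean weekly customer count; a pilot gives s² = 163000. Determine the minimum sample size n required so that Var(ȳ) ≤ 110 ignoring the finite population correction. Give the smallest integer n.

Without fpc, n₀ = s²/D = 163000/110 = 1481.8182.
Rounding up, n = 1482.

1482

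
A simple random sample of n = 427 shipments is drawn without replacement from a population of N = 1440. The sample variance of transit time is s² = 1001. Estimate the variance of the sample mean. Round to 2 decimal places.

1.65

Under SRS without replacement, Var(ȳ) = (1 − f)·s²/n with f = n/N = 427/1440 = 0.29652778.
Var(ȳ) = (1 − 0.29652778)·1001/427 = 0.70347222·2.3442623 = 1.6491234.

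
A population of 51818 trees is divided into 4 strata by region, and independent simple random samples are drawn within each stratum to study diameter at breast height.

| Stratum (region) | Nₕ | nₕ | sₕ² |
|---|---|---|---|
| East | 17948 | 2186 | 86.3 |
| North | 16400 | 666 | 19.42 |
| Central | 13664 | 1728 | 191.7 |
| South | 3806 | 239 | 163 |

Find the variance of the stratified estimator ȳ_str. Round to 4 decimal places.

0.0171

Var(ȳ_str) = Σₕ Wₕ²(1 − fₕ)sₕ²/nₕ with Wₕ = Nₕ/N, N = 51818.
East: Wₕ = 0.34636613; term = 0.34636613²·(1 − 0.12179630)·86.3/2186 = 0.0041593621.
North: Wₕ = 0.31649234; term = 0.31649234²·(1 − 0.04060976)·19.42/666 = 0.0028021843.
Central: Wₕ = 0.26369215; term = 0.26369215²·(1 − 0.12646370)·191.7/1728 = 0.0067383528.
South: Wₕ = 0.07344938; term = 0.07344938²·(1 − 0.06279559)·163/239 = 0.0034482624.
Sum = 0.017148162.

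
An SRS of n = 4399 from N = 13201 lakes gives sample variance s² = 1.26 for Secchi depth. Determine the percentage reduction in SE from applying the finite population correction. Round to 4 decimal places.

f = n/N = 4399/13201 = 0.33323233.
SE_no-fpc = √(s²/n) = 0.016924206; SE_fpc = √((1−f)s²/n) = 0.013819603.
Ratio = √(1−f) = 0.81655843. Reduction = 100·(1 − 0.81655843) = 18.3442%.

18.3442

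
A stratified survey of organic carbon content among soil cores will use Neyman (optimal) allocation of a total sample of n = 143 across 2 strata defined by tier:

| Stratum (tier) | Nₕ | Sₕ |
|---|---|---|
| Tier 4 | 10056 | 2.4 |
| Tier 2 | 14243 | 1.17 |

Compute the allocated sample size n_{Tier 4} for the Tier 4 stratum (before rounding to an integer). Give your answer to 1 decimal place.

84.6

Neyman allocation: nₕ = n·NₕSₕ / Σⱼ NⱼSⱼ.
Σ NⱼSⱼ = 10056·2.4 + 14243·1.17 = 40798.71.
n_{Tier 4} = 143·10056·2.4 / 40798.71 = 84.6.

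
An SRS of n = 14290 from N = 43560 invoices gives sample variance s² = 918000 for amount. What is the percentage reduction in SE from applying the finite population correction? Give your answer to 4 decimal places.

f = n/N = 14290/43560 = 0.32805326.
SE_no-fpc = √(s²/n) = 8.0150314; SE_fpc = √((1−f)s²/n) = 6.5701102.
Ratio = √(1−f) = 0.81972358. Reduction = 100·(1 − 0.81972358) = 18.0276%.

18.0276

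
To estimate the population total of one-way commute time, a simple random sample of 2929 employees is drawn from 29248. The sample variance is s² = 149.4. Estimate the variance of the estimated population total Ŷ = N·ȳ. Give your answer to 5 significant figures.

Var(Ŷ) = N²·Var(ȳ) = N²·(1 − n/N)·s²/n.
f = 2929/29248 = 0.10014360; Var(ȳ) = 0.89985640·149.4/2929 = 0.045899128.
Var(Ŷ) = 29248² · 0.045899128 = 3.9264203 × 10^7.

3.9264 × 10^7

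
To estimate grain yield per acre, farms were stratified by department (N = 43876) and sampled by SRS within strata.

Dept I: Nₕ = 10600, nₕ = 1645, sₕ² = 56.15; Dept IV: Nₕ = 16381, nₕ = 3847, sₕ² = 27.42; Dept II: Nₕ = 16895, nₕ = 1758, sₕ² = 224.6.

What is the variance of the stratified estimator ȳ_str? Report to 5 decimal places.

Var(ȳ_str) = Σₕ Wₕ²(1 − fₕ)sₕ²/nₕ with Wₕ = Nₕ/N, N = 43876.
Dept I: Wₕ = 0.24158994; term = 0.24158994²·(1 − 0.15518868)·56.15/1645 = 0.0016830664.
Dept IV: Wₕ = 0.37334762; term = 0.37334762²·(1 − 0.23484525)·27.42/3847 = 7.6018852 × 10^-4.
Dept II: Wₕ = 0.38506245; term = 0.38506245²·(1 − 0.10405445)·224.6/1758 = 0.016972071.
Sum = 0.019415326.

0.01942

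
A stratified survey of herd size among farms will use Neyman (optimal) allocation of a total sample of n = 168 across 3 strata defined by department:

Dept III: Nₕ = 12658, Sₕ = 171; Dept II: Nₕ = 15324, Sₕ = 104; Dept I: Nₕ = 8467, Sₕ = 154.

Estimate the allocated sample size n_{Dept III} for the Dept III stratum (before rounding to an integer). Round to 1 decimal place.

71.8

Neyman allocation: nₕ = n·NₕSₕ / Σⱼ NⱼSⱼ.
Σ NⱼSⱼ = 12658·171 + 15324·104 + 8467·154 = 5.062132 × 10^6.
n_{Dept III} = 168·12658·171 / (5.062132 × 10^6) = 71.8.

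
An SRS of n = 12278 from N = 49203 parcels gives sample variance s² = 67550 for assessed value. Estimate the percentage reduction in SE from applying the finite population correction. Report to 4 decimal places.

f = n/N = 12278/49203 = 0.24953763.
SE_no-fpc = √(s²/n) = 2.3455725; SE_fpc = √((1−f)s²/n) = 2.0319514.
Ratio = √(1−f) = 0.86629231. Reduction = 100·(1 − 0.86629231) = 13.3708%.

13.3708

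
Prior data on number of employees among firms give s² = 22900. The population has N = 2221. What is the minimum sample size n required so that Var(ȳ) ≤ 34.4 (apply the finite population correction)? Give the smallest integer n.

Without fpc, n₀ = s²/D = 22900/34.4 = 665.6977.
With fpc, (1 − n/N)·s²/n ≤ D requires n ≥ n₀/(1 + n₀/N) = 665.6977/(1 + 665.6977/2221) = 512.1820.
Rounding up, n = 513.

513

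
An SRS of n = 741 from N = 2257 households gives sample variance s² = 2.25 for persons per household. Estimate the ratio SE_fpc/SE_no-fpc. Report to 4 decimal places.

0.8196

f = n/N = 741/2257 = 0.32831192.
SE_no-fpc = √(s²/n) = 0.055103877; SE_fpc = √((1−f)s²/n) = 0.045161252.
Ratio = √(1−f) = 0.81956579.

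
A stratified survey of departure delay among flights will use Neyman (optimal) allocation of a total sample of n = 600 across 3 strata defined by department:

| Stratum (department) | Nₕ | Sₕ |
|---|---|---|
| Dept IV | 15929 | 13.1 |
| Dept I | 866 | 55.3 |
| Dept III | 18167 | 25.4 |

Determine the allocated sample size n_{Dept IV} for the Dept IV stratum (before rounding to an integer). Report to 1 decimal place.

174.4

Neyman allocation: nₕ = n·NₕSₕ / Σⱼ NⱼSⱼ.
Σ NⱼSⱼ = 15929·13.1 + 866·55.3 + 18167·25.4 = 718001.5.
n_{Dept IV} = 600·15929·13.1 / 718001.5 = 174.4.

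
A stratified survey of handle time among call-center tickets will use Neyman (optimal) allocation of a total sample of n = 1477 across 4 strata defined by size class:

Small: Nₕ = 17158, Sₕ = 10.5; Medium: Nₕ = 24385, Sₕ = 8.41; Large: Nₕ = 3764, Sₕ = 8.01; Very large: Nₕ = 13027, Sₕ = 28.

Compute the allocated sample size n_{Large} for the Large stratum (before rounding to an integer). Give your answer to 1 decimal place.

Neyman allocation: nₕ = n·NₕSₕ / Σⱼ NⱼSⱼ.
Σ NⱼSⱼ = 17158·10.5 + 24385·8.41 + 3764·8.01 + 13027·28 = 780142.49.
n_{Large} = 1477·3764·8.01 / 780142.49 = 57.1.

57.1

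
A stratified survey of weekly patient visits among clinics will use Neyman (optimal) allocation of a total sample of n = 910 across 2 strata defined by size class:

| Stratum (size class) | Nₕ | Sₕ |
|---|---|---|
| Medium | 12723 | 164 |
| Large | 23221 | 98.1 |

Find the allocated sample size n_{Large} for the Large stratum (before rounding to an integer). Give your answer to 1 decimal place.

475.0

Neyman allocation: nₕ = n·NₕSₕ / Σⱼ NⱼSⱼ.
Σ NⱼSⱼ = 12723·164 + 23221·98.1 = 4.3645521 × 10^6.
n_{Large} = 910·23221·98.1 / (4.3645521 × 10^6) = 475.0.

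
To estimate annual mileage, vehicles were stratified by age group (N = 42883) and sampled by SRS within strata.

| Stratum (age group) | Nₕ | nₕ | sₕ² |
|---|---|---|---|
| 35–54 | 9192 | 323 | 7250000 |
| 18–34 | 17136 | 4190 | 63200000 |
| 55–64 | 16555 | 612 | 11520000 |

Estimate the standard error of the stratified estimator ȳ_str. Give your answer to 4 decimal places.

Var(ȳ_str) = Σₕ Wₕ²(1 − fₕ)sₕ²/nₕ with Wₕ = Nₕ/N, N = 42883.
35–54: Wₕ = 0.21435068; term = 0.21435068²·(1 − 0.03513925)·7250000/323 = 995.0613.
18–34: Wₕ = 0.39959891; term = 0.39959891²·(1 − 0.24451447)·63200000/4190 = 1819.6078.
55–64: Wₕ = 0.38605042; term = 0.38605042²·(1 − 0.03696768)·11520000/612 = 2701.6555.
Sum = 5516.3246.
SE = √(5516.3246) = 74.2720.

74.2720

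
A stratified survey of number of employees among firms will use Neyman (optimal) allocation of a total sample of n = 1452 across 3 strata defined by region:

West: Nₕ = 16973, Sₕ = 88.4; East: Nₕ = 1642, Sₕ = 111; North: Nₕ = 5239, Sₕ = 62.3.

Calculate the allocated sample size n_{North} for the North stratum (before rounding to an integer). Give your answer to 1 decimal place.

Neyman allocation: nₕ = n·NₕSₕ / Σⱼ NⱼSⱼ.
Σ NⱼSⱼ = 16973·88.4 + 1642·111 + 5239·62.3 = 2.0090649 × 10^6.
n_{North} = 1452·5239·62.3 / (2.0090649 × 10^6) = 235.9.

235.9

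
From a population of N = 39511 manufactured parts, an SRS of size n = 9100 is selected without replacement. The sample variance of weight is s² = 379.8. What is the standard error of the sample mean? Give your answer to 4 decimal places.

Under SRS without replacement, Var(ȳ) = (1 − f)·s²/n with f = n/N = 9100/39511 = 0.23031561.
Var(ȳ) = (1 − 0.23031561)·379.8/9100 = 0.76968439·0.041736264 = 0.032123751.
SE(ȳ) = √(0.032123751) = 0.1792.

0.1792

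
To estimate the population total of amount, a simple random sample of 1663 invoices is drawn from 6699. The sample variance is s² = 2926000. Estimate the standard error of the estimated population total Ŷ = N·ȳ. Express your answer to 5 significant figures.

Var(Ŷ) = N²·Var(ȳ) = N²·(1 − n/N)·s²/n.
f = 1663/6699 = 0.24824601; Var(ȳ) = 0.75175399·2926000/1663 = 1322.6892.
Var(Ŷ) = 6699² · 1322.6892 = 5.9357795 × 10^10.
SE(Ŷ) = √(5.9357795 × 10^10) = 243630.

243630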